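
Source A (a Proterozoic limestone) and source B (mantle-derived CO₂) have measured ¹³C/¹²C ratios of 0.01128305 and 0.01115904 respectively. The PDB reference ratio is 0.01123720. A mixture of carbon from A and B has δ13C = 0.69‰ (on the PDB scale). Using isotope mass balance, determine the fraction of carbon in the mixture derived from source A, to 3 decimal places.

0.693

δ_A = (0.01128305/0.01123720 − 1)×1000 = (1.004080 − 1)×1000 = 4.080‰
δ_B = (0.01115904/0.01123720 − 1)×1000 = (0.993045 − 1)×1000 = -6.955‰
f_A = (δ_mix − δ_B)/(δ_A − δ_B) = (0.69 − (-6.955))/(4.080 − (-6.955))
f_A = 7.645 / 11.036 = 0.6928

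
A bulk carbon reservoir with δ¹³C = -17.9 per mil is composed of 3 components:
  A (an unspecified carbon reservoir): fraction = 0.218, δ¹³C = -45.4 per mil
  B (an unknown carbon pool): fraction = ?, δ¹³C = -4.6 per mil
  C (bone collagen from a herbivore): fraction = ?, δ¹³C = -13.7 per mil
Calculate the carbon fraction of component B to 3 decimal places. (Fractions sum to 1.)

Let f_B and f_C be the unknown fractions; fractions sum to 1 so f_B + f_C = 0.782.
Mass balance: Σ fᵢ·δᵢ = δ_bulk ⇒ f_B·(-4.6) + f_C·(-13.7) = -17.9 − (-9.897) = -8.003
Substitute f_C = 0.782 − f_B:
f_B·(-4.6 − -13.7) = -8.003 − 0.782×(-13.7) = 2.711
f_B = 2.711 / 9.1 = 0.2979

0.298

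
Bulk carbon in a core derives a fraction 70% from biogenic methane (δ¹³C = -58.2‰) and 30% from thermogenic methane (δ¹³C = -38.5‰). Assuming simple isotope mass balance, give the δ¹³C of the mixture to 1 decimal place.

δ_mix = f_A·δ_A + f_B·δ_B
δ_mix = 0.70 × (-58.2) + 0.30 × (-38.5)
δ_mix = -40.74 + -11.55 = -52.29‰

-52.3‰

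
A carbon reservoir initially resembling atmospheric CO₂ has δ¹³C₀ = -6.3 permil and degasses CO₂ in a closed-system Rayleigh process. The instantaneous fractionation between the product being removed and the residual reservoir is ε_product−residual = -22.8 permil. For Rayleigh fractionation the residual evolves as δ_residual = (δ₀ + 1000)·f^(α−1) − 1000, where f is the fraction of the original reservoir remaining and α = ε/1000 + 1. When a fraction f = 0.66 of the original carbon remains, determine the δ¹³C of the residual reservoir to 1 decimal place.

3.2 permil

Rayleigh residual: δ_res = (δ₀ + 1000)·f^(α−1) − 1000
α = ε/1000 + 1 = 0.97720, so α − 1 = -0.02280
f^(α−1) = 0.66^(-0.02280) = 1.009519
δ_res = (-6.3 + 1000) × 1.009519 − 1000 = 1003.159 − 1000 = 3.16 permil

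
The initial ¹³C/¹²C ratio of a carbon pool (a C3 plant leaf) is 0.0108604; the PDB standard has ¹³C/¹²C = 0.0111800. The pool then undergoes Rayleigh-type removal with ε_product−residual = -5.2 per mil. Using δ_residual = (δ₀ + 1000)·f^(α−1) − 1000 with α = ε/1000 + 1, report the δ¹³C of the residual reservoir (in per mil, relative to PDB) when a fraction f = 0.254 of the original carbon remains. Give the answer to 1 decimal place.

-21.6 per mil

δ₀ = (0.0108604/0.0111800 − 1)×1000 = (0.971413 − 1)×1000 = -28.587 per mil
α − 1 = ε/1000 = -0.0052
f^(α−1) = 0.254^(-0.0052) = 1.007152
δ_res = (-28.587 + 1000) × 1.007152 − 1000 = 978.360 − 1000 = -21.64 per mil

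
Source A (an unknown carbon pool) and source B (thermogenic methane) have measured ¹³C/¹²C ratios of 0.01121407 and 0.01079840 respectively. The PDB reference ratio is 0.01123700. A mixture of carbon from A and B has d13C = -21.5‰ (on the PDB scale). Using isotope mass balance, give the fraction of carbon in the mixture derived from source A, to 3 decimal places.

δ_A = (0.01121407/0.01123700 − 1)×1000 = (0.997959 − 1)×1000 = -2.041‰
δ_B = (0.01079840/0.01123700 − 1)×1000 = (0.960968 − 1)×1000 = -39.032‰
f_A = (δ_mix − δ_B)/(δ_A − δ_B) = (-21.5 − (-39.032))/(-2.041 − (-39.032))
f_A = 17.532 / 36.991 = 0.4739

0.474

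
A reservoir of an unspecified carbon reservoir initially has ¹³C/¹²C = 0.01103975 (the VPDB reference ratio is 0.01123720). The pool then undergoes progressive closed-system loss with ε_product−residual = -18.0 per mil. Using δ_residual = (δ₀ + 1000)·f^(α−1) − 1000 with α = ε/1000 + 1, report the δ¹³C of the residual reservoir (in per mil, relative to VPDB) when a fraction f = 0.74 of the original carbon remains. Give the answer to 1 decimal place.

δ₀ = (0.01103975/0.01123720 − 1)×1000 = (0.982429 − 1)×1000 = -17.571 per mil
α − 1 = ε/1000 = -0.0180
f^(α−1) = 0.74^(-0.0180) = 1.005435
δ_res = (-17.571 + 1000) × 1.005435 − 1000 = 987.768 − 1000 = -12.23 per mil

-12.2 per mil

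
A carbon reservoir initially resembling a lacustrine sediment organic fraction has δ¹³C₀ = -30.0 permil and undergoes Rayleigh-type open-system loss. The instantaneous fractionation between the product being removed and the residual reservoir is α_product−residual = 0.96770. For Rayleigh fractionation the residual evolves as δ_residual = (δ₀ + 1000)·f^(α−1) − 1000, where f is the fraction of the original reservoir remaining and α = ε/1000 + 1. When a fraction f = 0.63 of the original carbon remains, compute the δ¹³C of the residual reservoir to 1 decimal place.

Rayleigh residual: δ_res = (δ₀ + 1000)·f^(α−1) − 1000
α − 1 = -0.03230
f^(α−1) = 0.63^(-0.03230) = 1.015036
δ_res = (-30.0 + 1000) × 1.015036 − 1000 = 984.585 − 1000 = -15.42 permil

-15.4 permil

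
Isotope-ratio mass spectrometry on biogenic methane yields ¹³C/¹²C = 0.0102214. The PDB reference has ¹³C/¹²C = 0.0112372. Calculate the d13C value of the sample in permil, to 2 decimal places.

-90.40 permil

d13C = (R_sample / R_standard − 1) × 1000
R_sample / R_standard = 0.0102214 / 0.0112372 = 0.909604
d13C = (0.909604 − 1) × 1000 = -90.396 permil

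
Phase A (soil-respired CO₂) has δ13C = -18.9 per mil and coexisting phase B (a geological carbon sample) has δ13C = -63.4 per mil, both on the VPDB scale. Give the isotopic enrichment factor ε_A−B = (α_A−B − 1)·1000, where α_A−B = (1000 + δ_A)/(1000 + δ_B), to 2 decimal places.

47.51 per mil

α_A−B = (1000 + -18.9) / (1000 + -63.4) = 981.1 / 936.6 = 1.047512
ε_A−B = (1.047512 − 1) × 1000 = 47.512 per mil
(The approximation ε ≈ δ_A − δ_B would give 44.5 per mil.)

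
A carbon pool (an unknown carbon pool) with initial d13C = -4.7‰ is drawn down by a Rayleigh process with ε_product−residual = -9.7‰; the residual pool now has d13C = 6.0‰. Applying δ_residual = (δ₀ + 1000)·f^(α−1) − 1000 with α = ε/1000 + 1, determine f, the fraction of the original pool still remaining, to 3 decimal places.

0.332

α − 1 = ε/1000 = -0.0097
(δ_res + 1000)/(δ₀ + 1000) = (6.0 + 1000)/(-4.7 + 1000) = 1006.0/995.3 = 1.010751
f = 1.010751^(1/-0.0097) = exp(ln(1.010751)/-0.0097) = exp(0.01069/-0.0097)
f = exp(-1.1024) = 0.3321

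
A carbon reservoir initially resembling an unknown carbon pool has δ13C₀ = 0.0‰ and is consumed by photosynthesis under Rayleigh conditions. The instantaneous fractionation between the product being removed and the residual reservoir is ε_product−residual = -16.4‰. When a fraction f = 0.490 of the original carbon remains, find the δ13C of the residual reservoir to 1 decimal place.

Rayleigh residual: δ_res = (δ₀ + 1000)·f^(α−1) − 1000
α = ε/1000 + 1 = 0.98360, so α − 1 = -0.01640
f^(α−1) = 0.490^(-0.01640) = 1.011768
δ_res = (0.0 + 1000) × 1.011768 − 1000 = 1011.768 − 1000 = 11.77‰

11.8‰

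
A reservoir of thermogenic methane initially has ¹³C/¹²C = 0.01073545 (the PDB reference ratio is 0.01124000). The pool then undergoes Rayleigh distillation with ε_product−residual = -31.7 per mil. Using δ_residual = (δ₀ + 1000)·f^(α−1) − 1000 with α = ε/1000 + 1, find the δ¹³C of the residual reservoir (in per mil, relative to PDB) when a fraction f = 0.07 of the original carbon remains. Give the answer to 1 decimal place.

δ₀ = (0.01073545/0.01124000 − 1)×1000 = (0.955111 − 1)×1000 = -44.889 per mil
α − 1 = ε/1000 = -0.0317
f^(α−1) = 0.07^(-0.0317) = 1.087954
δ_res = (-44.889 + 1000) × 1.087954 − 1000 = 1039.117 − 1000 = 39.12 per mil

39.1 per mil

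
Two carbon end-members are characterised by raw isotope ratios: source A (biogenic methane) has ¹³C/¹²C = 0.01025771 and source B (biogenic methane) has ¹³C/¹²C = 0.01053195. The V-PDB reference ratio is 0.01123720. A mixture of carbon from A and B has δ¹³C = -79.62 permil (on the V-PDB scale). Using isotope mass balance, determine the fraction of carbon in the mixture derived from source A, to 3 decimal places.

0.691

δ_A = (0.01025771/0.01123720 − 1)×1000 = (0.912835 − 1)×1000 = -87.165 permil
δ_B = (0.01053195/0.01123720 − 1)×1000 = (0.937240 − 1)×1000 = -62.760 permil
f_A = (δ_mix − δ_B)/(δ_A − δ_B) = (-79.62 − (-62.760))/(-87.165 − (-62.760))
f_A = -16.860 / -24.405 = 0.6908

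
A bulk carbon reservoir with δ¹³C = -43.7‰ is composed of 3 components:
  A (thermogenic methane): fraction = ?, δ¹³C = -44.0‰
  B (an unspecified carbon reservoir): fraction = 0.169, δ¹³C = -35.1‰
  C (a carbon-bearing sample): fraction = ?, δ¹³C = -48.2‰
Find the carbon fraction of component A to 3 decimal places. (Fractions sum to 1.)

0.544

Let f_A and f_C be the unknown fractions; fractions sum to 1 so f_A + f_C = 0.831.
Mass balance: Σ fᵢ·δᵢ = δ_bulk ⇒ f_A·(-44.0) + f_C·(-48.2) = -43.7 − (-5.932) = -37.768
Substitute f_C = 0.831 − f_A:
f_A·(-44.0 − -48.2) = -37.768 − 0.831×(-48.2) = 2.286
f_A = 2.286 / 4.2 = 0.5443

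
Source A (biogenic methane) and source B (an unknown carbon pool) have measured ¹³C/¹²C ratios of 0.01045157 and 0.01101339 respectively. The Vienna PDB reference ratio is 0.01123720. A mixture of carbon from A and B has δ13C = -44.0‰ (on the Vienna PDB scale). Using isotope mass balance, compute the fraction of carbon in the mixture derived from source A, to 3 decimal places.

0.482

δ_A = (0.01045157/0.01123720 − 1)×1000 = (0.930087 − 1)×1000 = -69.913‰
δ_B = (0.01101339/0.01123720 − 1)×1000 = (0.980083 − 1)×1000 = -19.917‰
f_A = (δ_mix − δ_B)/(δ_A − δ_B) = (-44.0 − (-19.917))/(-69.913 − (-19.917))
f_A = -24.083 / -49.996 = 0.4817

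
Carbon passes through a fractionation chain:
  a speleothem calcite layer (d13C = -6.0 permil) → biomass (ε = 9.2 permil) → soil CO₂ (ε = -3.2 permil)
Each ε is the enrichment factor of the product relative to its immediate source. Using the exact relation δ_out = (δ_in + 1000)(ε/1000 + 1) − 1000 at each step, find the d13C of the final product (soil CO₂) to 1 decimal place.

step 1: δ = (-6.00 + 1000)·(9.2/1000 + 1) − 1000 = 3.14 permil
step 2: δ = (3.14 + 1000)·(-3.2/1000 + 1) − 1000 = -0.07 permil

-0.1 permil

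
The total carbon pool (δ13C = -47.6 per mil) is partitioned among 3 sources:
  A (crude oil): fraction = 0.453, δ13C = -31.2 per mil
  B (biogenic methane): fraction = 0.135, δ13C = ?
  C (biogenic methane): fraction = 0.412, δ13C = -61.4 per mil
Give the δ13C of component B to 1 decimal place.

Isotope mass balance: δ_bulk = Σ fᵢ·δᵢ.
-47.6 = 0.453×(-31.2) + 0.135×δ_B + 0.412×(-61.4)
0.135·δ_B = -47.6 − (-39.430) = -8.170
δ_B = -8.170 / 0.135 = -60.52 per mil

-60.5 per mil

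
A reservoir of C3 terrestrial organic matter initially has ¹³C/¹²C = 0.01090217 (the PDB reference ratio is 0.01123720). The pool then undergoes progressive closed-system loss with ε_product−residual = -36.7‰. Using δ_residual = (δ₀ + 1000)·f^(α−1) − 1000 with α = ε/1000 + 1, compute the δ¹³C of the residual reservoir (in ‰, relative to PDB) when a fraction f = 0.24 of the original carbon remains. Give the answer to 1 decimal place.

δ₀ = (0.01090217/0.01123720 − 1)×1000 = (0.970186 − 1)×1000 = -29.814‰
α − 1 = ε/1000 = -0.0367
f^(α−1) = 0.24^(-0.0367) = 1.053771
δ_res = (-29.814 + 1000) × 1.053771 − 1000 = 1022.353 − 1000 = 22.35‰

22.4‰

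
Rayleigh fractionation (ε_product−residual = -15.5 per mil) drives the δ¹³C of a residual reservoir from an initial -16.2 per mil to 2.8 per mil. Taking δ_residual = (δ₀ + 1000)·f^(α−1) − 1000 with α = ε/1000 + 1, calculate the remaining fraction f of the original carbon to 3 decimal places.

0.291

α − 1 = ε/1000 = -0.0155
(δ_res + 1000)/(δ₀ + 1000) = (2.8 + 1000)/(-16.2 + 1000) = 1002.8/983.8 = 1.019313
f = 1.019313^(1/-0.0155) = exp(ln(1.019313)/-0.0155) = exp(0.01913/-0.0155)
f = exp(-1.2341) = 0.2911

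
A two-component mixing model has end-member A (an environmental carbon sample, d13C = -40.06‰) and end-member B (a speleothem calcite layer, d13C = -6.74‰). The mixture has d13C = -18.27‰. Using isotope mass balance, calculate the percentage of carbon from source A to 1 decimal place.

δ_mix = f_A·δ_A + (1 − f_A)·δ_B  ⇒  f_A = (δ_mix − δ_B)/(δ_A − δ_B)
f_A = (-18.27 − (-6.74)) / (-40.06 − (-6.74))
f_A = -11.53 / -33.32 = 0.3460

34.6%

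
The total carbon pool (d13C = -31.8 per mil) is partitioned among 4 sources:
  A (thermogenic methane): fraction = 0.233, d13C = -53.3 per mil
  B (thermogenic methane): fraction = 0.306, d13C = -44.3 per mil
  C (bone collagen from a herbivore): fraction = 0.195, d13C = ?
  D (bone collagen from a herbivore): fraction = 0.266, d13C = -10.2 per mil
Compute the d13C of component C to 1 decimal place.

Isotope mass balance: δ_bulk = Σ fᵢ·δᵢ.
-31.8 = 0.233×(-53.3) + 0.306×(-44.3) + 0.195×δ_C + 0.266×(-10.2)
0.195·δ_C = -31.8 − (-28.688) = -3.112
δ_C = -3.112 / 0.195 = -15.96 per mil

-16.0 per mil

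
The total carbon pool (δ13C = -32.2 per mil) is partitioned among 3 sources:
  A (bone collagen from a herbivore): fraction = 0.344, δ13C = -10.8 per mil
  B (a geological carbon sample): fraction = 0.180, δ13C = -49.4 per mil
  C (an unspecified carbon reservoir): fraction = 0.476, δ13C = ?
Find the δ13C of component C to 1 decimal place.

-41.2 per mil

Isotope mass balance: δ_bulk = Σ fᵢ·δᵢ.
-32.2 = 0.344×(-10.8) + 0.180×(-49.4) + 0.476×δ_C
0.476·δ_C = -32.2 − (-12.607) = -19.593
δ_C = -19.593 / 0.476 = -41.16 per mil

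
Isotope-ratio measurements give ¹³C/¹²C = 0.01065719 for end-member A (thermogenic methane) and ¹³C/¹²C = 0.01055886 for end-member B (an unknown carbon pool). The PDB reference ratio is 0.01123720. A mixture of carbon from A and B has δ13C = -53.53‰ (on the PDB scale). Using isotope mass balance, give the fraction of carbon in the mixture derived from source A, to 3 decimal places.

0.781

δ_A = (0.01065719/0.01123720 − 1)×1000 = (0.948385 − 1)×1000 = -51.615‰
δ_B = (0.01055886/0.01123720 − 1)×1000 = (0.939634 − 1)×1000 = -60.366‰
f_A = (δ_mix − δ_B)/(δ_A − δ_B) = (-53.53 − (-60.366))/(-51.615 − (-60.366))
f_A = 6.836 / 8.750 = 0.7812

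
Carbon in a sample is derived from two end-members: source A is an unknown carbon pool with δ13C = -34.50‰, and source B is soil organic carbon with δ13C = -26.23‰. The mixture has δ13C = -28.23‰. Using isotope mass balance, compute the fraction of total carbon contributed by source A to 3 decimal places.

0.242

δ_mix = f_A·δ_A + (1 − f_A)·δ_B  ⇒  f_A = (δ_mix − δ_B)/(δ_A − δ_B)
f_A = (-28.23 − (-26.23)) / (-34.50 − (-26.23))
f_A = -2.00 / -8.27 = 0.2418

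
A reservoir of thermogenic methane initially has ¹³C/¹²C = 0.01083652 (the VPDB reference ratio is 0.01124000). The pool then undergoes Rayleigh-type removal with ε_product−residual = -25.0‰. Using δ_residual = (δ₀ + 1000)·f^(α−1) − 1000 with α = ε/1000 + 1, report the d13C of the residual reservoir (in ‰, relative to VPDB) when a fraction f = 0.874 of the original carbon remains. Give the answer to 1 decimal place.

δ₀ = (0.01083652/0.01124000 − 1)×1000 = (0.964103 − 1)×1000 = -35.897‰
α − 1 = ε/1000 = -0.0250
f^(α−1) = 0.874^(-0.0250) = 1.003373
δ_res = (-35.897 + 1000) × 1.003373 − 1000 = 967.355 − 1000 = -32.65‰

-32.6‰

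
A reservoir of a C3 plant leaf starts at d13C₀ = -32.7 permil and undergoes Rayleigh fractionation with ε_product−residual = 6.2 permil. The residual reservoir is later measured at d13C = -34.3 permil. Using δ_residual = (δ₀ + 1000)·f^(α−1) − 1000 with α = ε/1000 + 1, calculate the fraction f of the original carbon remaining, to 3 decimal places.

α − 1 = ε/1000 = 0.0062
(δ_res + 1000)/(δ₀ + 1000) = (-34.3 + 1000)/(-32.7 + 1000) = 965.7/967.3 = 0.998346
f = 0.998346^(1/0.0062) = exp(ln(0.998346)/0.0062) = exp(-0.00166/0.0062)
f = exp(-0.2670) = 0.7657

0.766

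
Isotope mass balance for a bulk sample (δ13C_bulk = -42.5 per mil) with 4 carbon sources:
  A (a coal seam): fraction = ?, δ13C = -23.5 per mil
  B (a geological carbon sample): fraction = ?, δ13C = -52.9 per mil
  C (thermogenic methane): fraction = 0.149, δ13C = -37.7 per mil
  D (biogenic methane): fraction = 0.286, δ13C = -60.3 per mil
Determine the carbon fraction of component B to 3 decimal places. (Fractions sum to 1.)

0.216

Let f_B and f_A be the unknown fractions; fractions sum to 1 so f_B + f_A = 0.565.
Mass balance: Σ fᵢ·δᵢ = δ_bulk ⇒ f_B·(-52.9) + f_A·(-23.5) = -42.5 − (-22.863) = -19.637
Substitute f_A = 0.565 − f_B:
f_B·(-52.9 − -23.5) = -19.637 − 0.565×(-23.5) = -6.359
f_B = -6.359 / -29.4 = 0.2163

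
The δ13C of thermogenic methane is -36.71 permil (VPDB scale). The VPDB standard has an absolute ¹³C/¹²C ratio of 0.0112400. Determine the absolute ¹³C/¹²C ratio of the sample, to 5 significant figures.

R_sample = R_standard × (δ13C/1000 + 1)
R_sample = 0.0112400 × (-36.71/1000 + 1) = 0.0112400 × 0.963290
R_sample = 0.0108274

0.010827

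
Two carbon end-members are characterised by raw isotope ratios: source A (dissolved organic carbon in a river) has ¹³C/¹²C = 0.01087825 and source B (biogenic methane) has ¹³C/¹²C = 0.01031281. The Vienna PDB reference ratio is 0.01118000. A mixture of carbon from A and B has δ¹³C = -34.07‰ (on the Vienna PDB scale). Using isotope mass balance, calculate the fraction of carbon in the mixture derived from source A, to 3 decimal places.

0.860

δ_A = (0.01087825/0.01118000 − 1)×1000 = (0.973010 − 1)×1000 = -26.990‰
δ_B = (0.01031281/0.01118000 − 1)×1000 = (0.922434 − 1)×1000 = -77.566‰
f_A = (δ_mix − δ_B)/(δ_A − δ_B) = (-34.07 − (-77.566))/(-26.990 − (-77.566))
f_A = 43.496 / 50.576 = 0.8600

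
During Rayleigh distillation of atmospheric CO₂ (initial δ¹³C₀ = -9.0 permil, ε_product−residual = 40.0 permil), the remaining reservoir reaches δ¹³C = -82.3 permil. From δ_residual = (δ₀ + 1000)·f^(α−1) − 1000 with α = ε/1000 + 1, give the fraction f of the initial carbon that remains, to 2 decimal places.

0.15

α − 1 = ε/1000 = 0.0400
(δ_res + 1000)/(δ₀ + 1000) = (-82.3 + 1000)/(-9.0 + 1000) = 917.7/991.0 = 0.926034
f = 0.926034^(1/0.0400) = exp(ln(0.926034)/0.0400) = exp(-0.07684/0.0400)
f = exp(-1.9211) = 0.1464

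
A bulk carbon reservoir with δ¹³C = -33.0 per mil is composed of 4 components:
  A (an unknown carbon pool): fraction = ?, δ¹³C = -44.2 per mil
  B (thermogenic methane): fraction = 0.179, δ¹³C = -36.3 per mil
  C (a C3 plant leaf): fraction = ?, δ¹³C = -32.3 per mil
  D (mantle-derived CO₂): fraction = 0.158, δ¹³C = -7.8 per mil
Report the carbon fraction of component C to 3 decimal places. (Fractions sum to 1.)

0.339

Let f_C and f_A be the unknown fractions; fractions sum to 1 so f_C + f_A = 0.663.
Mass balance: Σ fᵢ·δᵢ = δ_bulk ⇒ f_C·(-32.3) + f_A·(-44.2) = -33.0 − (-7.730) = -25.270
Substitute f_A = 0.663 − f_C:
f_C·(-32.3 − -44.2) = -25.270 − 0.663×(-44.2) = 4.035
f_C = 4.035 / 11.9 = 0.3391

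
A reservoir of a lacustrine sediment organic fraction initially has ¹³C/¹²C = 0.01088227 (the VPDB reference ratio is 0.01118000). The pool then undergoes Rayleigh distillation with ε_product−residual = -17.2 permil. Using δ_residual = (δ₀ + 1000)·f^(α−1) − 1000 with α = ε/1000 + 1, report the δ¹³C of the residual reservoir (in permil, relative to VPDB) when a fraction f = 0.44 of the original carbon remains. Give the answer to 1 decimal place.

-12.8 permil

δ₀ = (0.01088227/0.01118000 − 1)×1000 = (0.973369 − 1)×1000 = -26.631 permil
α − 1 = ε/1000 = -0.0172
f^(α−1) = 0.44^(-0.0172) = 1.014221
δ_res = (-26.631 + 1000) × 1.014221 − 1000 = 987.212 − 1000 = -12.79 permil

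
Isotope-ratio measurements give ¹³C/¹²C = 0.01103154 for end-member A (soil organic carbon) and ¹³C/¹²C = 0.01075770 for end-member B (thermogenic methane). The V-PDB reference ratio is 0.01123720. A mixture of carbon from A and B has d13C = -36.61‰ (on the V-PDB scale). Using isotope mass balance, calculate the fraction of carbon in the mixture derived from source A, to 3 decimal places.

0.249

δ_A = (0.01103154/0.01123720 − 1)×1000 = (0.981698 − 1)×1000 = -18.302‰
δ_B = (0.01075770/0.01123720 − 1)×1000 = (0.957329 − 1)×1000 = -42.671‰
f_A = (δ_mix − δ_B)/(δ_A − δ_B) = (-36.61 − (-42.671))/(-18.302 − (-42.671))
f_A = 6.061 / 24.369 = 0.2487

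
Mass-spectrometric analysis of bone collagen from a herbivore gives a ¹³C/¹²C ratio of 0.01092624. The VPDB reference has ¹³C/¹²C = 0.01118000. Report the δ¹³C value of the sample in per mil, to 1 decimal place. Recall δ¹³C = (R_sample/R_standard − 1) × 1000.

-22.7 per mil

δ¹³C = (R_sample / R_standard − 1) × 1000
R_sample / R_standard = 0.01092624 / 0.01118000 = 0.977302
δ¹³C = (0.977302 − 1) × 1000 = -22.70 per mil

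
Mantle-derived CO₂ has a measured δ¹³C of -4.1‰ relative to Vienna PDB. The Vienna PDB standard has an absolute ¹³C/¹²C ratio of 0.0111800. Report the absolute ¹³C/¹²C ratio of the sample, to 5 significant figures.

R_sample = R_standard × (δ¹³C/1000 + 1)
R_sample = 0.0111800 × (-4.1/1000 + 1) = 0.0111800 × 0.995900
R_sample = 0.0111342

0.011134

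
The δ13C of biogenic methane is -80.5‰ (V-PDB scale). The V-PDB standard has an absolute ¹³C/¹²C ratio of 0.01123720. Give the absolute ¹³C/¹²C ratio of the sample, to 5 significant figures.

0.010333

R_sample = R_standard × (δ13C/1000 + 1)
R_sample = 0.01123720 × (-80.5/1000 + 1) = 0.01123720 × 0.919500
R_sample = 0.0103326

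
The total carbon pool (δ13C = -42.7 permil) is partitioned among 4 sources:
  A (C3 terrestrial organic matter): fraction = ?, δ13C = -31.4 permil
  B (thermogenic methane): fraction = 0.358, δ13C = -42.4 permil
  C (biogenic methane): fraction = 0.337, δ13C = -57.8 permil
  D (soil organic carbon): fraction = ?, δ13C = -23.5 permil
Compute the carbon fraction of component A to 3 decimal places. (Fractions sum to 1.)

0.111

Let f_A and f_D be the unknown fractions; fractions sum to 1 so f_A + f_D = 0.305.
Mass balance: Σ fᵢ·δᵢ = δ_bulk ⇒ f_A·(-31.4) + f_D·(-23.5) = -42.7 − (-34.658) = -8.042
Substitute f_D = 0.305 − f_A:
f_A·(-31.4 − -23.5) = -8.042 − 0.305×(-23.5) = -0.875
f_A = -0.875 / -7.9 = 0.1107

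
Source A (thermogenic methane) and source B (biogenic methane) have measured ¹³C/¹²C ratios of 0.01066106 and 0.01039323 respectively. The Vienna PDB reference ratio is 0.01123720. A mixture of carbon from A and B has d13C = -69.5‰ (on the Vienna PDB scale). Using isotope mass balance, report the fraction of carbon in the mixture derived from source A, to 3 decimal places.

δ_A = (0.01066106/0.01123720 − 1)×1000 = (0.948729 − 1)×1000 = -51.271‰
δ_B = (0.01039323/0.01123720 − 1)×1000 = (0.924895 − 1)×1000 = -75.105‰
f_A = (δ_mix − δ_B)/(δ_A − δ_B) = (-69.5 − (-75.105))/(-51.271 − (-75.105))
f_A = 5.605 / 23.834 = 0.2352

0.235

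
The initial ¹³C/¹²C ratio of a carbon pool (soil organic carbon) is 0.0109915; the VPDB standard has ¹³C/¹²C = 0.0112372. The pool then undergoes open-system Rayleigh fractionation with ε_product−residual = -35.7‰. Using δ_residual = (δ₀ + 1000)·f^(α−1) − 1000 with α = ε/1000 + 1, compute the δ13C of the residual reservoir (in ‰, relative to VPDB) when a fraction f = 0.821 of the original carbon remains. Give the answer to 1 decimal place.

δ₀ = (0.0109915/0.0112372 − 1)×1000 = (0.978135 − 1)×1000 = -21.865‰
α − 1 = ε/1000 = -0.0357
f^(α−1) = 0.821^(-0.0357) = 1.007066
δ_res = (-21.865 + 1000) × 1.007066 − 1000 = 985.047 − 1000 = -14.95‰

-15.0‰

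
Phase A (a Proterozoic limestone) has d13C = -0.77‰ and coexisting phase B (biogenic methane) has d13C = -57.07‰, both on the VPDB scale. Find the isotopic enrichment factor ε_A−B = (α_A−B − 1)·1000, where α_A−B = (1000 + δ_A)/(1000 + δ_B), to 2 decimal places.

α_A−B = (1000 + -0.77) / (1000 + -57.07) = 999.23 / 942.93 = 1.059708
ε_A−B = (1.059708 − 1) × 1000 = 59.708‰
(The approximation ε ≈ δ_A − δ_B would give 56.30‰.)

59.71‰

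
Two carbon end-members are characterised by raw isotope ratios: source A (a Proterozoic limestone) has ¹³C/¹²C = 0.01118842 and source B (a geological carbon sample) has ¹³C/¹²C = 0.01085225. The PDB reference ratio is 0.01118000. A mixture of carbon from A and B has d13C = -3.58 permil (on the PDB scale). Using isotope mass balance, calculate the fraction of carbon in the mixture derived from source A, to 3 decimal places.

δ_A = (0.01118842/0.01118000 − 1)×1000 = (1.000753 − 1)×1000 = 0.753 permil
δ_B = (0.01085225/0.01118000 − 1)×1000 = (0.970684 − 1)×1000 = -29.316 permil
f_A = (δ_mix − δ_B)/(δ_A − δ_B) = (-3.58 − (-29.316))/(0.753 − (-29.316))
f_A = 25.736 / 30.069 = 0.8559

0.856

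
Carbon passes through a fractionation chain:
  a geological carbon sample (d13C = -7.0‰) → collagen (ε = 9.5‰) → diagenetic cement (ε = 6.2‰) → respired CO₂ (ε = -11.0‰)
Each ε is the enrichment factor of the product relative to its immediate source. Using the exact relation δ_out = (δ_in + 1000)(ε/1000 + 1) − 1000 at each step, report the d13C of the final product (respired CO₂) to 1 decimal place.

-2.4‰

step 1: δ = (-7.00 + 1000)·(9.5/1000 + 1) − 1000 = 2.43‰
step 2: δ = (2.43 + 1000)·(6.2/1000 + 1) − 1000 = 8.65‰
step 3: δ = (8.65 + 1000)·(-11.0/1000 + 1) − 1000 = -2.45‰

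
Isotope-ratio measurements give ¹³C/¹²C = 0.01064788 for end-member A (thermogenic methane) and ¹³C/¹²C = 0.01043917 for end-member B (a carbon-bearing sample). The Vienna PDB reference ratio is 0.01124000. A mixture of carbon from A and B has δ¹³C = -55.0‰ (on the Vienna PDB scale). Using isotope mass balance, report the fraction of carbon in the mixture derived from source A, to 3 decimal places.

δ_A = (0.01064788/0.01124000 − 1)×1000 = (0.947320 − 1)×1000 = -52.680‰
δ_B = (0.01043917/0.01124000 − 1)×1000 = (0.928752 − 1)×1000 = -71.248‰
f_A = (δ_mix − δ_B)/(δ_A − δ_B) = (-55.0 − (-71.248))/(-52.680 − (-71.248))
f_A = 16.248 / 18.569 = 0.8750

0.875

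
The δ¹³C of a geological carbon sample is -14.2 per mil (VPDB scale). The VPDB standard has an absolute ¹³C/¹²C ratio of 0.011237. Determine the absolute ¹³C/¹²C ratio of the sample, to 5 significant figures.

R_sample = R_standard × (δ¹³C/1000 + 1)
R_sample = 0.011237 × (-14.2/1000 + 1) = 0.011237 × 0.985800
R_sample = 0.0110774

0.011077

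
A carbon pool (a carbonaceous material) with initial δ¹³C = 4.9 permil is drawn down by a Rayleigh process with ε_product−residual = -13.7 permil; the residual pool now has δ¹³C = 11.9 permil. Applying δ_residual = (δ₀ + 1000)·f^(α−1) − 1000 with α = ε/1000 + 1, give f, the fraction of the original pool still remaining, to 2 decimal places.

0.60

α − 1 = ε/1000 = -0.0137
(δ_res + 1000)/(δ₀ + 1000) = (11.9 + 1000)/(4.9 + 1000) = 1011.9/1004.9 = 1.006966
f = 1.006966^(1/-0.0137) = exp(ln(1.006966)/-0.0137) = exp(0.00694/-0.0137)
f = exp(-0.5067) = 0.6025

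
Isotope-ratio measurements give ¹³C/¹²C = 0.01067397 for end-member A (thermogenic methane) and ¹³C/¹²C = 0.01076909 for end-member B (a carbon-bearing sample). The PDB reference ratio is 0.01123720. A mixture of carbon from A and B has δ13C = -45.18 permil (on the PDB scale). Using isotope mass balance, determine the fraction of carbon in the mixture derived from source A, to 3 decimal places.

0.416

δ_A = (0.01067397/0.01123720 − 1)×1000 = (0.949878 − 1)×1000 = -50.122 permil
δ_B = (0.01076909/0.01123720 − 1)×1000 = (0.958343 − 1)×1000 = -41.657 permil
f_A = (δ_mix − δ_B)/(δ_A − δ_B) = (-45.18 − (-41.657))/(-50.122 − (-41.657))
f_A = -3.523 / -8.465 = 0.4162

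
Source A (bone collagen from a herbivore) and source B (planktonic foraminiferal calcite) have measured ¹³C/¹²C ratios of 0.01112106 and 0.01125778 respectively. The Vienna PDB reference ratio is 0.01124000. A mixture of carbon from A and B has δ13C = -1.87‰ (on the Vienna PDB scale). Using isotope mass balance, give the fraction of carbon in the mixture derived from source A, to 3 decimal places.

δ_A = (0.01112106/0.01124000 − 1)×1000 = (0.989418 − 1)×1000 = -10.582‰
δ_B = (0.01125778/0.01124000 − 1)×1000 = (1.001582 − 1)×1000 = 1.582‰
f_A = (δ_mix − δ_B)/(δ_A − δ_B) = (-1.87 − (1.582))/(-10.582 − (1.582))
f_A = -3.452 / -12.164 = 0.2838

0.284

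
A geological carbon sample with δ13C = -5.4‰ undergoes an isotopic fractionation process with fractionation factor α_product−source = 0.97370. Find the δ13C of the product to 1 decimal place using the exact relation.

-31.6‰

δ_product = (δ_source + 1000)·α − 1000
δ_product = (-5.4 + 1000) × 0.97370 − 1000
δ_product = 968.442 − 1000 = -31.56‰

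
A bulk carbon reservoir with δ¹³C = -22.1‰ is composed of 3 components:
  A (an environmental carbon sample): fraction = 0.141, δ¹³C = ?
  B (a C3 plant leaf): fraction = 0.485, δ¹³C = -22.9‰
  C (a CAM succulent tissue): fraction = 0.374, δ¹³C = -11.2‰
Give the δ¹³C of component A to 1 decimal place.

Isotope mass balance: δ_bulk = Σ fᵢ·δᵢ.
-22.1 = 0.141×δ_A + 0.485×(-22.9) + 0.374×(-11.2)
0.141·δ_A = -22.1 − (-15.295) = -6.805
δ_A = -6.805 / 0.141 = -48.26‰

-48.3‰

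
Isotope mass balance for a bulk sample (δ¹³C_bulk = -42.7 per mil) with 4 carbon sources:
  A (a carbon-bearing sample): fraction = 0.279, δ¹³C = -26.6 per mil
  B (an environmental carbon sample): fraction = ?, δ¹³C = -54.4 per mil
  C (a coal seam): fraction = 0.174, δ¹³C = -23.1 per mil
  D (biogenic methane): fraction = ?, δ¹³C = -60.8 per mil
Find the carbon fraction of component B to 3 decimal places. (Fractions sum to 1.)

0.312

Let f_B and f_D be the unknown fractions; fractions sum to 1 so f_B + f_D = 0.547.
Mass balance: Σ fᵢ·δᵢ = δ_bulk ⇒ f_B·(-54.4) + f_D·(-60.8) = -42.7 − (-11.441) = -31.259
Substitute f_D = 0.547 − f_B:
f_B·(-54.4 − -60.8) = -31.259 − 0.547×(-60.8) = 1.998
f_B = 1.998 / 6.4 = 0.3123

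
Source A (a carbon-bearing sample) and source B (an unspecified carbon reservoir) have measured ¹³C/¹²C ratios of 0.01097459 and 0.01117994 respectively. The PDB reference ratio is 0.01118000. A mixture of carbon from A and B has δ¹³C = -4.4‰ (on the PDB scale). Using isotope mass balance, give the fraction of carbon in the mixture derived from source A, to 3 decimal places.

0.239

δ_A = (0.01097459/0.01118000 − 1)×1000 = (0.981627 − 1)×1000 = -18.373‰
δ_B = (0.01117994/0.01118000 − 1)×1000 = (0.999995 − 1)×1000 = -0.005‰
f_A = (δ_mix − δ_B)/(δ_A − δ_B) = (-4.4 − (-0.005))/(-18.373 − (-0.005))
f_A = -4.395 / -18.368 = 0.2393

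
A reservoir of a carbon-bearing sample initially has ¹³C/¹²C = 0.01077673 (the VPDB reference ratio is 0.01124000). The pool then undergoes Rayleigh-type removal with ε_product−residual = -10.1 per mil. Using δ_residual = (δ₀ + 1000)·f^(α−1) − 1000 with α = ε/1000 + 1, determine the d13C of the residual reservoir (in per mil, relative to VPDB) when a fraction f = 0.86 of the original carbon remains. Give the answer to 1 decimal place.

δ₀ = (0.01077673/0.01124000 − 1)×1000 = (0.958784 − 1)×1000 = -41.216 per mil
α − 1 = ε/1000 = -0.0101
f^(α−1) = 0.86^(-0.0101) = 1.001524
δ_res = (-41.216 + 1000) × 1.001524 − 1000 = 960.245 − 1000 = -39.75 per mil

-39.8 per mil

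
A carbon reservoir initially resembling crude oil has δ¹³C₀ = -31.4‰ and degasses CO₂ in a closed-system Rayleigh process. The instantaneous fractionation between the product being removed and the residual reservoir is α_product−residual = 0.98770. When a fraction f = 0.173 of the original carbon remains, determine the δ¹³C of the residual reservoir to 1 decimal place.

Rayleigh residual: δ_res = (δ₀ + 1000)·f^(α−1) − 1000
α − 1 = -0.01230
f^(α−1) = 0.173^(-0.01230) = 1.021814
δ_res = (-31.4 + 1000) × 1.021814 − 1000 = 989.729 − 1000 = -10.27‰

-10.3‰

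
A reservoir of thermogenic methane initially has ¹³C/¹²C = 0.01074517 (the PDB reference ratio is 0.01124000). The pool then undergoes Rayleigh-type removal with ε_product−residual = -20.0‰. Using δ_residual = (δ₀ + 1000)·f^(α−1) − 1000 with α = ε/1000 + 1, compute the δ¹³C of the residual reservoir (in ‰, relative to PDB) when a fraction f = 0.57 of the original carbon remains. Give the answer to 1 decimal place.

δ₀ = (0.01074517/0.01124000 − 1)×1000 = (0.955976 − 1)×1000 = -44.024‰
α − 1 = ε/1000 = -0.0200
f^(α−1) = 0.57^(-0.0200) = 1.011306
δ_res = (-44.024 + 1000) × 1.011306 − 1000 = 966.784 − 1000 = -33.22‰

-33.2‰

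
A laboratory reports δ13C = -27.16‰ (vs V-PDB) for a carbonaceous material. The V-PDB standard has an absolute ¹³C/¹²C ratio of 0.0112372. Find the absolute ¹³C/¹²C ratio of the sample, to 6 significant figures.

0.0109320

R_sample = R_standard × (δ13C/1000 + 1)
R_sample = 0.0112372 × (-27.16/1000 + 1) = 0.0112372 × 0.972840
R_sample = 0.0109320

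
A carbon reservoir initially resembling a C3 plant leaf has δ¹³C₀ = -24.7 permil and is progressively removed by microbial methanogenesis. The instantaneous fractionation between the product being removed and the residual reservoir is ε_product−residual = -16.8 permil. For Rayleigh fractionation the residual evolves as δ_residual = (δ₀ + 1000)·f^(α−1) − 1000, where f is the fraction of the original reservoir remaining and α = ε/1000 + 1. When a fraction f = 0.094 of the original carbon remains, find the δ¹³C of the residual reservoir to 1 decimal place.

Rayleigh residual: δ_res = (δ₀ + 1000)·f^(α−1) − 1000
α = ε/1000 + 1 = 0.98320, so α − 1 = -0.01680
f^(α−1) = 0.094^(-0.01680) = 1.040522
δ_res = (-24.7 + 1000) × 1.040522 − 1000 = 1014.822 − 1000 = 14.82 permil

14.8 permil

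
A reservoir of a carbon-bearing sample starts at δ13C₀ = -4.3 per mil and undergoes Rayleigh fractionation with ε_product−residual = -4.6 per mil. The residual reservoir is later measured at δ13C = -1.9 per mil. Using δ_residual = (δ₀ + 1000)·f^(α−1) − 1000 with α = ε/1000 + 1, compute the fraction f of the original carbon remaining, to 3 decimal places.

α − 1 = ε/1000 = -0.0046
(δ_res + 1000)/(δ₀ + 1000) = (-1.9 + 1000)/(-4.3 + 1000) = 998.1/995.7 = 1.002410
f = 1.002410^(1/-0.0046) = exp(ln(1.002410)/-0.0046) = exp(0.00241/-0.0046)
f = exp(-0.5234) = 0.5925

0.593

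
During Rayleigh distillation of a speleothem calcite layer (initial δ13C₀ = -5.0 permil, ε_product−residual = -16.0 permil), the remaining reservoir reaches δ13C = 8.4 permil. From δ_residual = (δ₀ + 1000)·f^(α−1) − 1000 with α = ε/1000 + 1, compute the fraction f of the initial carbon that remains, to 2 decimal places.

0.43

α − 1 = ε/1000 = -0.0160
(δ_res + 1000)/(δ₀ + 1000) = (8.4 + 1000)/(-5.0 + 1000) = 1008.4/995.0 = 1.013467
f = 1.013467^(1/-0.0160) = exp(ln(1.013467)/-0.0160) = exp(0.01338/-0.0160)
f = exp(-0.8361) = 0.4334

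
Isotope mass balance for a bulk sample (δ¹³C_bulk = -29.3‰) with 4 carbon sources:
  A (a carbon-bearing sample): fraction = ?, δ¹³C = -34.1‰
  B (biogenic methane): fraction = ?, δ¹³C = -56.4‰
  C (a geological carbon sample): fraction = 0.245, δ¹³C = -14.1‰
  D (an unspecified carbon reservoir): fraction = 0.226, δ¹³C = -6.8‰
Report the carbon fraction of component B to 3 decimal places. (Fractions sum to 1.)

0.281

Let f_B and f_A be the unknown fractions; fractions sum to 1 so f_B + f_A = 0.529.
Mass balance: Σ fᵢ·δᵢ = δ_bulk ⇒ f_B·(-56.4) + f_A·(-34.1) = -29.3 − (-4.991) = -24.309
Substitute f_A = 0.529 − f_B:
f_B·(-56.4 − -34.1) = -24.309 − 0.529×(-34.1) = -6.270
f_B = -6.270 / -22.3 = 0.2812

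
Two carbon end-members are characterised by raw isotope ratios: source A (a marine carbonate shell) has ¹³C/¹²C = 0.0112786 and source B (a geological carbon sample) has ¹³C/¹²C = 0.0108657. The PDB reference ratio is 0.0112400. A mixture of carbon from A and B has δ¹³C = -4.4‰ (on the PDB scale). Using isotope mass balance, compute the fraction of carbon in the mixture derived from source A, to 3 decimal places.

0.787

δ_A = (0.0112786/0.0112400 − 1)×1000 = (1.003434 − 1)×1000 = 3.434‰
δ_B = (0.0108657/0.0112400 − 1)×1000 = (0.966699 − 1)×1000 = -33.301‰
f_A = (δ_mix − δ_B)/(δ_A − δ_B) = (-4.4 − (-33.301))/(3.434 − (-33.301))
f_A = 28.901 / 36.735 = 0.7867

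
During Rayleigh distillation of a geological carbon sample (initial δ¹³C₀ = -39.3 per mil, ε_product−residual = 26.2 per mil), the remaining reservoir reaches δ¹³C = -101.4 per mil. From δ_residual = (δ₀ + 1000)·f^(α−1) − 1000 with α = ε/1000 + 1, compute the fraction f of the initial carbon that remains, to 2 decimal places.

α − 1 = ε/1000 = 0.0262
(δ_res + 1000)/(δ₀ + 1000) = (-101.4 + 1000)/(-39.3 + 1000) = 898.6/960.7 = 0.935360
f = 0.935360^(1/0.0262) = exp(ln(0.935360)/0.0262) = exp(-0.06682/0.0262)
f = exp(-2.5505) = 0.0780

0.08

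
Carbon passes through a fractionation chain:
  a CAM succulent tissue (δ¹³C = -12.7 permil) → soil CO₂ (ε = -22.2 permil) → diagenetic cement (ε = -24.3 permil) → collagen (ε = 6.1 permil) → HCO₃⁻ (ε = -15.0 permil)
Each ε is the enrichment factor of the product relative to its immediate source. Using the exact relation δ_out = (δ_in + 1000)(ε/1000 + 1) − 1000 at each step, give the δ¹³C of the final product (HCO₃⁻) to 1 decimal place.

step 1: δ = (-12.70 + 1000)·(-22.2/1000 + 1) − 1000 = -34.62 permil
step 2: δ = (-34.62 + 1000)·(-24.3/1000 + 1) − 1000 = -58.08 permil
step 3: δ = (-58.08 + 1000)·(6.1/1000 + 1) − 1000 = -52.33 permil
step 4: δ = (-52.33 + 1000)·(-15.0/1000 + 1) − 1000 = -66.55 permil

-66.5 permil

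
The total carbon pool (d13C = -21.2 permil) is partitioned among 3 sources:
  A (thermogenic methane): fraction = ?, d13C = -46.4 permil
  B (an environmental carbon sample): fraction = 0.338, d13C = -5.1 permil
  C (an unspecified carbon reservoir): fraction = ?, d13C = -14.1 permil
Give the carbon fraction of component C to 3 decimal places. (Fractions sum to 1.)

Let f_C and f_A be the unknown fractions; fractions sum to 1 so f_C + f_A = 0.662.
Mass balance: Σ fᵢ·δᵢ = δ_bulk ⇒ f_C·(-14.1) + f_A·(-46.4) = -21.2 − (-1.724) = -19.476
Substitute f_A = 0.662 − f_C:
f_C·(-14.1 − -46.4) = -19.476 − 0.662×(-46.4) = 11.241
f_C = 11.241 / 32.3 = 0.3480

0.348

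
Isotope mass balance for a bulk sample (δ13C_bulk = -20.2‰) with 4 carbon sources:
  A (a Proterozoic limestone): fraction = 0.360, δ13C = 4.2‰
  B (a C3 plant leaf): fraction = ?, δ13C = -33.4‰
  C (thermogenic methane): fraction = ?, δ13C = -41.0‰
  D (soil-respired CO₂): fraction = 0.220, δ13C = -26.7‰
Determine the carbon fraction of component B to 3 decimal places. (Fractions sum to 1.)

0.182

Let f_B and f_C be the unknown fractions; fractions sum to 1 so f_B + f_C = 0.420.
Mass balance: Σ fᵢ·δᵢ = δ_bulk ⇒ f_B·(-33.4) + f_C·(-41.0) = -20.2 − (-4.362) = -15.838
Substitute f_C = 0.420 − f_B:
f_B·(-33.4 − -41.0) = -15.838 − 0.420×(-41.0) = 1.382
f_B = 1.382 / 7.6 = 0.1818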